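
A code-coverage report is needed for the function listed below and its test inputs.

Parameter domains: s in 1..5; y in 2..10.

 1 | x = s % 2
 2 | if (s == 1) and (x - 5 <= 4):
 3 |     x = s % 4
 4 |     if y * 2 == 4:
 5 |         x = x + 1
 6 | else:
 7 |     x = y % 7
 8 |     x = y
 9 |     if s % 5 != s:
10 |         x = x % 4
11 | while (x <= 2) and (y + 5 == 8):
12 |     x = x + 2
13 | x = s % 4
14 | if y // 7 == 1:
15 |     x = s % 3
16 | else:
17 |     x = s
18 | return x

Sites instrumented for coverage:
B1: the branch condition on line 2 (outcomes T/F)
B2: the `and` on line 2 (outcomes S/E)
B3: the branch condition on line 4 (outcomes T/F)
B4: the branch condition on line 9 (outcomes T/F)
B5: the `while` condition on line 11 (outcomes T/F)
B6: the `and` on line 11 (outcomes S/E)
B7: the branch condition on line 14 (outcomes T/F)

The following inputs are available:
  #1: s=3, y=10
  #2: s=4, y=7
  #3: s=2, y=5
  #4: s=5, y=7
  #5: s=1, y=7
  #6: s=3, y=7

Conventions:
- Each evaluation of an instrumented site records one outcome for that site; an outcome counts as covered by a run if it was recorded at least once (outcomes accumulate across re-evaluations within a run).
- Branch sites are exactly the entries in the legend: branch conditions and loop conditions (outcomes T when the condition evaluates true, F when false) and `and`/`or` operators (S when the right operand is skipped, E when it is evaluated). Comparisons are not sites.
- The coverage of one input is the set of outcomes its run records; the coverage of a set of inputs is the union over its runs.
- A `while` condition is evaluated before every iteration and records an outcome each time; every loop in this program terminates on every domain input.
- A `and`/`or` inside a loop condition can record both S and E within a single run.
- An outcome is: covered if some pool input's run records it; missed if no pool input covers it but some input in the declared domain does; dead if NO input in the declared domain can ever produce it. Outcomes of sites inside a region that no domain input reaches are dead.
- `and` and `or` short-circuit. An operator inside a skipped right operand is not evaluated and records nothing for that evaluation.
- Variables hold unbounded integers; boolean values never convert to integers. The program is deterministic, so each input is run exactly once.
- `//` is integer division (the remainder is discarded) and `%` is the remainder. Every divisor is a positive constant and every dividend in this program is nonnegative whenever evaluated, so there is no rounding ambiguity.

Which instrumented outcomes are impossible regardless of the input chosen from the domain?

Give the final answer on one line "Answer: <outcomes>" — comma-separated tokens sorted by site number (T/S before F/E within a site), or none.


sweeping the full domain (45 inputs) for each outcome:
  reachable outcomes have witnesses, e.g. B1=T (e.g. s=1, y=2), B1=F (e.g. s=2, y=2), B2=S (e.g. s=2, y=2), B2=E (e.g. s=1, y=2)
Answer: none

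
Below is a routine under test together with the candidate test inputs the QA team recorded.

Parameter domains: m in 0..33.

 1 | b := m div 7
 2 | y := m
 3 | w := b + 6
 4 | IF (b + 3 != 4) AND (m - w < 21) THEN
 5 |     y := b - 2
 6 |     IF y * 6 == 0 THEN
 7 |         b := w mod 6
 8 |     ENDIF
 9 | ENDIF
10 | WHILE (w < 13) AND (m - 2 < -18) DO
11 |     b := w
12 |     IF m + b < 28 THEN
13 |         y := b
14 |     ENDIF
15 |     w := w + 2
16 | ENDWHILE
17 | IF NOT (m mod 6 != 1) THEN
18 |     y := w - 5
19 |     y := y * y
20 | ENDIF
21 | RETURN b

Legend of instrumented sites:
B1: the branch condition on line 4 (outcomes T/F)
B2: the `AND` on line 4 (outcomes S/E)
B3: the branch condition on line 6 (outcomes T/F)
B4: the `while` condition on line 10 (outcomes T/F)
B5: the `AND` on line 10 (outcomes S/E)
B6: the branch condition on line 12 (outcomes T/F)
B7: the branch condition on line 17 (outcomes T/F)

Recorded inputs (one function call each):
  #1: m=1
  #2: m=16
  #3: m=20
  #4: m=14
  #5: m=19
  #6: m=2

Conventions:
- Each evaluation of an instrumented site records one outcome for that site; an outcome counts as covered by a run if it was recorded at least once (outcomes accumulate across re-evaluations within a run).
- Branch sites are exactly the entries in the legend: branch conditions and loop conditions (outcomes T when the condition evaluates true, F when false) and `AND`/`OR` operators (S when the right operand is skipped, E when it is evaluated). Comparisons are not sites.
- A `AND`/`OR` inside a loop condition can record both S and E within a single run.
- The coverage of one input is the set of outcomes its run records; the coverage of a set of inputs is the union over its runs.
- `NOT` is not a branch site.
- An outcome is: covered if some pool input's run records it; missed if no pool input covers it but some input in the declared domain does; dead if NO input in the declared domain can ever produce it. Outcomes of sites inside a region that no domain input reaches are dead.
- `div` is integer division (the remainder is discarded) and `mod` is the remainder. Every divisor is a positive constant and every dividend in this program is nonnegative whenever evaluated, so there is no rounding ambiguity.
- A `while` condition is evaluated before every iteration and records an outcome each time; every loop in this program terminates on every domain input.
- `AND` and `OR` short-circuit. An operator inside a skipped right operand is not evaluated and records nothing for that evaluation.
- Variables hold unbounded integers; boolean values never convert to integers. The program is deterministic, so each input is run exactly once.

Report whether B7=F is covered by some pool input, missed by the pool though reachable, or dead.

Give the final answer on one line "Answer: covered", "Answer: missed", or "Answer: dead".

B7=F is recorded by pool input(s) 2, 3, 4, 6 -> covered

Answer: covered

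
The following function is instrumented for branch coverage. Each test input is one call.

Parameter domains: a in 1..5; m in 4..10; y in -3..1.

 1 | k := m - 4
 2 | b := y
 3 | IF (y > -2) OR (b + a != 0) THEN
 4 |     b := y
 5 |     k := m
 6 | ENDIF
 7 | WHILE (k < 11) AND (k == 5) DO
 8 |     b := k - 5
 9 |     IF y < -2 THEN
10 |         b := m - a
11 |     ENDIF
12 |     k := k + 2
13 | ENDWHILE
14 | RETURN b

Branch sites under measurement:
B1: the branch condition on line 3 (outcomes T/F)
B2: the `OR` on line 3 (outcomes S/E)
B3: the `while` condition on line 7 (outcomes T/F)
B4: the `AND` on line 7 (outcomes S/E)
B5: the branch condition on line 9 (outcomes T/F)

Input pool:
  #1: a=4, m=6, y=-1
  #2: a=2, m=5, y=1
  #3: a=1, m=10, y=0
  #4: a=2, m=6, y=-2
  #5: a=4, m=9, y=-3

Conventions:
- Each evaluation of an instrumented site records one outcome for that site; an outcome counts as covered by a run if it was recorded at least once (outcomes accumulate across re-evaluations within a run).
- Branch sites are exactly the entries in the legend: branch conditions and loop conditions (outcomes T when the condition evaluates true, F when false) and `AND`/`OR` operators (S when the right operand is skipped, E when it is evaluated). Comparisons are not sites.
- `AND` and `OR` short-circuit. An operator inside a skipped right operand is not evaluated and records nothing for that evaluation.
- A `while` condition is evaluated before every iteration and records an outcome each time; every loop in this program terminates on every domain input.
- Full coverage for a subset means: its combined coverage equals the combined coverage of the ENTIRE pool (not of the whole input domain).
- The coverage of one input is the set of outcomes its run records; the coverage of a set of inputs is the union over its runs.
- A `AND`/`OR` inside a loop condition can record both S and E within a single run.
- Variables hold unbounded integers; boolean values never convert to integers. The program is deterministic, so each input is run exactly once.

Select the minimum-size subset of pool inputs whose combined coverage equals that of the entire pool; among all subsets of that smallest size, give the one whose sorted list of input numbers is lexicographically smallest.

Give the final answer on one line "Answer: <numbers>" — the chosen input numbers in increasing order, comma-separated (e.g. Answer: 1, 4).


#1 (a=4, m=6, y=-1) -> B2->S, B1->T, B4->E, B3->F; covered: B1=T, B2=S, B3=F, B4=E
#2 (a=2, m=5, y=1) -> B2->S, B1->T, B4->E, B3->T, B5->F, B4->E, B3->F; covered: B1=T, B2=S, B3=T, B3=F, B4=E, B5=F
#3 (a=1, m=10, y=0) -> B2->S, B1->T, B4->E, B3->F; covered: B1=T, B2=S, B3=F, B4=E
#4 (a=2, m=6, y=-2) -> B2->E, B1->F, B4->E, B3->F; covered: B1=F, B2=E, B3=F, B4=E
#5 (a=4, m=9, y=-3) -> B2->E, B1->T, B4->E, B3->F; covered: B1=T, B2=E, B3=F, B4=E
union over all inputs: B1=T, B1=F, B2=S, B2=E, B3=T, B3=F, B4=E, B5=F (8 outcomes)
checked all size-1 subsets: none covers 8 outcomes (max 6/8)
inputs {2, 4} (size 2) cover everything; no size-2 subset with a lexicographically smaller index list covers all 8
Answer: 2, 4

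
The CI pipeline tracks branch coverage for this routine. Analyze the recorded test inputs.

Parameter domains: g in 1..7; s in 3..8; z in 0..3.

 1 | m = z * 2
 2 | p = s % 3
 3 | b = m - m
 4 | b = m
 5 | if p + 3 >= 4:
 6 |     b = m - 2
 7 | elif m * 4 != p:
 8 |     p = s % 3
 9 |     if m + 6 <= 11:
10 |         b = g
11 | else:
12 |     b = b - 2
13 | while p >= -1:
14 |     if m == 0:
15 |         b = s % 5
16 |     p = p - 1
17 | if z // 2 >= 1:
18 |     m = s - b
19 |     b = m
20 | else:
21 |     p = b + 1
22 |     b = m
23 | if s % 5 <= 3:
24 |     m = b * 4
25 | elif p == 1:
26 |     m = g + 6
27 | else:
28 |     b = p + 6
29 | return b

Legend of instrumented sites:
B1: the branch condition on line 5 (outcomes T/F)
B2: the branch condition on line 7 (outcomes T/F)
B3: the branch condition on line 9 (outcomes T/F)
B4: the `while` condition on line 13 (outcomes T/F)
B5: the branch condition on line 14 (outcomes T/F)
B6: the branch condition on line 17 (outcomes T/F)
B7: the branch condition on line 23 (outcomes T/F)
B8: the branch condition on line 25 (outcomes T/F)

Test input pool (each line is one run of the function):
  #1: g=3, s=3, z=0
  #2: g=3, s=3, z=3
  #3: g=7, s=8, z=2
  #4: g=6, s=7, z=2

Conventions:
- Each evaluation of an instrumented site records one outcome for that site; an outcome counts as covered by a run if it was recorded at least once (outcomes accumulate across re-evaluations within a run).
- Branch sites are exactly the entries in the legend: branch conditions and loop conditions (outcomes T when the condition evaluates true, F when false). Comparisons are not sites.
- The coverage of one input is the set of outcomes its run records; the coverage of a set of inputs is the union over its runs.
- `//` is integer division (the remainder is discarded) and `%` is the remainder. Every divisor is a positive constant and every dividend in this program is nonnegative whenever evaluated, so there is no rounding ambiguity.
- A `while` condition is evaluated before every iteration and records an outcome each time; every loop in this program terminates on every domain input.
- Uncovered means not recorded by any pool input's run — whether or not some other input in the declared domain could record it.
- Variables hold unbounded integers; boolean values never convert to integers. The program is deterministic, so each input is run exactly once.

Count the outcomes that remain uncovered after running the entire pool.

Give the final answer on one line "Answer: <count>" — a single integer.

run #1 (g=3, s=3, z=0) runs B1->F, B2->F, B4->T, B5->T, B4->T, B5->T, B4->F, B6->F, B7->T; records B1=F, B2=F, B4=T, B4=F, B5=T, B6=F, B7=T
run #2 (g=3, s=3, z=3) runs B1->F, B2->T, B3->F, B4->T, B5->F, B4->T, B5->F, B4->F, B6->T, B7->T; records B1=F, B2=T, B3=F, B4=T, B4=F, B5=F, B6=T, B7=T
run #3 (g=7, s=8, z=2) runs B1->T, B4->T, B5->F, B4->T, B5->F, B4->T, B5->F, B4->T, B5->F, B4->F, B6->T, B7->T; records B1=T, B4=T, B4=F, B5=F, B6=T, B7=T
run #4 (g=6, s=7, z=2) runs B1->T, B4->T, B5->F, B4->T, B5->F, B4->T, B5->F, B4->F, B6->T, B7->T; records B1=T, B4=T, B4=F, B5=F, B6=T, B7=T
union over the pool: B1=T, B1=F, B2=T, B2=F, B3=F, B4=T, B4=F, B5=T, B5=F, B6=T, B6=F, B7=T
uncovered (4 of 16): B3=T, B7=F, B8=T, B8=F

Answer: 4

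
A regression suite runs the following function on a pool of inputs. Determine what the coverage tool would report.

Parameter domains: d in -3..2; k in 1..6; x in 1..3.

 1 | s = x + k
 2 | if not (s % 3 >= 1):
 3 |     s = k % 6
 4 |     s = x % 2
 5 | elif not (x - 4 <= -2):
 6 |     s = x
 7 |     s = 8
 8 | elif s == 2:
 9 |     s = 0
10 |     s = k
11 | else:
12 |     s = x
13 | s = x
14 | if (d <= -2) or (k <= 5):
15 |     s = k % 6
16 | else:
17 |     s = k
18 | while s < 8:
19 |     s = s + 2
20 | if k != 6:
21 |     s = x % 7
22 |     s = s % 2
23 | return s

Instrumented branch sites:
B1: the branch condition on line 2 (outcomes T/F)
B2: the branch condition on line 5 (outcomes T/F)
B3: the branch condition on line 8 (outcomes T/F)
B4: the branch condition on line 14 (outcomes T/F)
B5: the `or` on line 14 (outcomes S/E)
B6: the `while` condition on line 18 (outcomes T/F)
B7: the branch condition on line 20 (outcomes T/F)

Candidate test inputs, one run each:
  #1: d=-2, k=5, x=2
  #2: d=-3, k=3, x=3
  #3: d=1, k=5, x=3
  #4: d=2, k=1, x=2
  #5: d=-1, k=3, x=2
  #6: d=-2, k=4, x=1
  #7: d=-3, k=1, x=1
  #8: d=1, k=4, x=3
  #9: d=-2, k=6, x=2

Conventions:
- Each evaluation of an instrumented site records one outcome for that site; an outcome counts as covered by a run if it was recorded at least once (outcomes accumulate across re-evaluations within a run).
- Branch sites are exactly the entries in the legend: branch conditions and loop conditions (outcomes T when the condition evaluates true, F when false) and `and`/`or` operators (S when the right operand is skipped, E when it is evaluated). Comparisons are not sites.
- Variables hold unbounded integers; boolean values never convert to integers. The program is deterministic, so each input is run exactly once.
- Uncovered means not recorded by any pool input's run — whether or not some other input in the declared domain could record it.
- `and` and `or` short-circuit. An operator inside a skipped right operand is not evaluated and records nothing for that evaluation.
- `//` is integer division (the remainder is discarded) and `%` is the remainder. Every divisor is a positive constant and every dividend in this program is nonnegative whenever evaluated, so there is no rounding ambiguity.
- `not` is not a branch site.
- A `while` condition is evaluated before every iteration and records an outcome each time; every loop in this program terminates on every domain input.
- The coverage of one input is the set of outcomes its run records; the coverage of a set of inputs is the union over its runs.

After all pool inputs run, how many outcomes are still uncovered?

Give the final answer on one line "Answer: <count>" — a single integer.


input #1, d=-2, k=5, x=2: outcomes B1=F, B2=F, B3=F, B4=T, B5=S, B6=T, B6=F, B7=T
input #2, d=-3, k=3, x=3: outcomes B1=T, B4=T, B5=S, B6=T, B6=F, B7=T
input #3, d=1, k=5, x=3: outcomes B1=F, B2=T, B4=T, B5=E, B6=T, B6=F, B7=T
input #4, d=2, k=1, x=2: outcomes B1=T, B4=T, B5=E, B6=T, B6=F, B7=T
input #5, d=-1, k=3, x=2: outcomes B1=F, B2=F, B3=F, B4=T, B5=E, B6=T, B6=F, B7=T
input #6, d=-2, k=4, x=1: outcomes B1=F, B2=F, B3=F, B4=T, B5=S, B6=T, B6=F, B7=T
input #7, d=-3, k=1, x=1: outcomes B1=F, B2=F, B3=T, B4=T, B5=S, B6=T, B6=F, B7=T
input #8, d=1, k=4, x=3: outcomes B1=F, B2=T, B4=T, B5=E, B6=T, B6=F, B7=T
input #9, d=-2, k=6, x=2: outcomes B1=F, B2=F, B3=F, B4=T, B5=S, B6=T, B6=F, B7=F
union over the pool: B1=T, B1=F, B2=T, B2=F, B3=T, B3=F, B4=T, B5=S, B5=E, B6=T, B6=F, B7=T, B7=F
uncovered (1 of 14): B4=F
Answer: 1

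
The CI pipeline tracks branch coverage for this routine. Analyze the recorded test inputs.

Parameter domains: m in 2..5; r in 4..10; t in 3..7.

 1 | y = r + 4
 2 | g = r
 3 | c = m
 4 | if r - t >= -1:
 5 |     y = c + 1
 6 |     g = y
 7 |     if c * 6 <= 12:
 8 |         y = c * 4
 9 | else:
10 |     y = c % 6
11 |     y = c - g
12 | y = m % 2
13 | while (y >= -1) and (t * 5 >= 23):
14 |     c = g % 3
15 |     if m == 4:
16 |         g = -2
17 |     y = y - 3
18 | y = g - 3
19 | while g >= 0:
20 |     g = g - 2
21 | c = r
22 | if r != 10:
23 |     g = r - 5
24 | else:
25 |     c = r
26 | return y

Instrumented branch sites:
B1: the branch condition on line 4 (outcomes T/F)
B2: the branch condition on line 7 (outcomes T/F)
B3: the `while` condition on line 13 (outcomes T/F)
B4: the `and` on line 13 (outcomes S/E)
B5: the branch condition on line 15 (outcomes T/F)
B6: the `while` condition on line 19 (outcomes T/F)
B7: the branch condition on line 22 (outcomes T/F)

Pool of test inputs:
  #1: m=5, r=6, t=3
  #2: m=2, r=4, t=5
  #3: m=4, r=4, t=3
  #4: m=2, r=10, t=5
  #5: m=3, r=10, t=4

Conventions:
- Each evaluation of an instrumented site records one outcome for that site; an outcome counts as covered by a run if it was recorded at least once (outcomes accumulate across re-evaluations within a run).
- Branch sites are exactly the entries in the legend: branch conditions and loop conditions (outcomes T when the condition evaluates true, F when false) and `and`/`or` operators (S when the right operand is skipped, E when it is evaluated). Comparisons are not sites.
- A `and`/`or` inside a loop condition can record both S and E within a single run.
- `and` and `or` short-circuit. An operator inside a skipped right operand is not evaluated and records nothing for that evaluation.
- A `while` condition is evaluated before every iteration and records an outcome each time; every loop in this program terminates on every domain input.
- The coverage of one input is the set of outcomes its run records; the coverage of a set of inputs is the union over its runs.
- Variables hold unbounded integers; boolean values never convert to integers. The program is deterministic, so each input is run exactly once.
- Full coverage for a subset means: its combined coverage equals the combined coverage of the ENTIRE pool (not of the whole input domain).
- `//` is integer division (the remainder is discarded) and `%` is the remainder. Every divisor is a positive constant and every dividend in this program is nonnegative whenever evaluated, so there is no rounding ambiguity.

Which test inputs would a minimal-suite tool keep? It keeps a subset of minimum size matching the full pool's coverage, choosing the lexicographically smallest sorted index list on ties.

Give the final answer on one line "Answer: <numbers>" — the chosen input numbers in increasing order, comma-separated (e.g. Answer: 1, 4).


input #1, m=5, r=6, t=3: events B1->T, B2->F, B4->E, B3->F, B6->T, B6->T, B6->T, B6->T, B6->F, B7->T; outcomes B1=T, B2=F, B3=F, B4=E, B6=T, B6=F, B7=T
input #2, m=2, r=4, t=5: events B1->T, B2->T, B4->E, B3->T, B5->F, B4->S, B3->F, B6->T, B6->T, B6->F, B7->T; outcomes B1=T, B2=T, B3=T, B3=F, B4=S, B4=E, B5=F, B6=T, B6=F, B7=T
input #3, m=4, r=4, t=3: events B1->T, B2->F, B4->E, B3->F, B6->T, B6->T, B6->T, B6->F, B7->T; outcomes B1=T, B2=F, B3=F, B4=E, B6=T, B6=F, B7=T
input #4, m=2, r=10, t=5: events B1->T, B2->T, B4->E, B3->T, B5->F, B4->S, B3->F, B6->T, B6->T, B6->F, B7->F; outcomes B1=T, B2=T, B3=T, B3=F, B4=S, B4=E, B5=F, B6=T, B6=F, B7=F
input #5, m=3, r=10, t=4: events B1->T, B2->F, B4->E, B3->F, B6->T, B6->T, B6->T, B6->F, B7->F; outcomes B1=T, B2=F, B3=F, B4=E, B6=T, B6=F, B7=F
union over all inputs: B1=T, B2=T, B2=F, B3=T, B3=F, B4=S, B4=E, B5=F, B6=T, B6=F, B7=T, B7=F (12 outcomes)
checked all size-1 subsets: none covers 12 outcomes (max 10/12)
at size 2, {1, 4} reaches all 12 outcomes; every lexicographically earlier size-2 subset fails
Answer: 1, 4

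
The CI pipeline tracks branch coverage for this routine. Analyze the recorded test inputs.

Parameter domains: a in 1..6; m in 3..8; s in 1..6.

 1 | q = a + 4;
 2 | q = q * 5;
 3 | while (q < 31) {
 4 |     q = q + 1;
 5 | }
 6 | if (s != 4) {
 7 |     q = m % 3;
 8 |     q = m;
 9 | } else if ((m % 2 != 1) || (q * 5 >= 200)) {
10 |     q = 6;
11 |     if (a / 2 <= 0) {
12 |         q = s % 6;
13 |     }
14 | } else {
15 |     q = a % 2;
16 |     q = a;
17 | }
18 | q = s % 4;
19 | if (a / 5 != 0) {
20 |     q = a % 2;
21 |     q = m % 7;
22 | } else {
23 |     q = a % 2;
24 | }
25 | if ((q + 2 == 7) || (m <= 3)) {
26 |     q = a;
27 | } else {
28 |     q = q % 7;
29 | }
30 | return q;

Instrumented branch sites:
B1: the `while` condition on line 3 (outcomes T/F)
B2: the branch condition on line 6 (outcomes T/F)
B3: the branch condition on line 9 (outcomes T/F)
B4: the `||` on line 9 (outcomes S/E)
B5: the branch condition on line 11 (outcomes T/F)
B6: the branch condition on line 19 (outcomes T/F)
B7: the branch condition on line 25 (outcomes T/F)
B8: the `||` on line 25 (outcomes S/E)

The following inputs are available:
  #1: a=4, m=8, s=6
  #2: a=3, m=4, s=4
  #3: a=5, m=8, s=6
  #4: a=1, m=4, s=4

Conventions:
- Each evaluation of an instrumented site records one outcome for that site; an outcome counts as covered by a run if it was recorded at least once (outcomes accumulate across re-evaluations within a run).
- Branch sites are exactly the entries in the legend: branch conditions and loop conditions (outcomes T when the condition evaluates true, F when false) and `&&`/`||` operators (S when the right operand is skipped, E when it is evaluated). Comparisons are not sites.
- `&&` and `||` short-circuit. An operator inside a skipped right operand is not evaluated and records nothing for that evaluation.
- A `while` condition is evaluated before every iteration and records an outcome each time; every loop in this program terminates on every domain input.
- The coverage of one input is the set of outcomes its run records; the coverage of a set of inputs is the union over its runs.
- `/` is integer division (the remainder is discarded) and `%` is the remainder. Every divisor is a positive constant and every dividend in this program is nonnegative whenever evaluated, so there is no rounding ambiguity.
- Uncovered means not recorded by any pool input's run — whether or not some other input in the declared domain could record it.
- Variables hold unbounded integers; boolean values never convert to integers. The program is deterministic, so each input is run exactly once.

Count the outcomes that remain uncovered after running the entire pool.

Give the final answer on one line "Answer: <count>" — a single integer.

input #1 (a=4, m=8, s=6): covers B1=F, B2=T, B6=F, B7=F, B8=E
input #2 (a=3, m=4, s=4): covers B1=F, B2=F, B3=T, B4=S, B5=F, B6=F, B7=F, B8=E
input #3 (a=5, m=8, s=6): covers B1=F, B2=T, B6=T, B7=F, B8=E
input #4 (a=1, m=4, s=4): covers B1=T, B1=F, B2=F, B3=T, B4=S, B5=T, B6=F, B7=F, B8=E
union over the pool: B1=T, B1=F, B2=T, B2=F, B3=T, B4=S, B5=T, B5=F, B6=T, B6=F, B7=F, B8=E
uncovered (4 of 16): B3=F, B4=E, B7=T, B8=S

Answer: 4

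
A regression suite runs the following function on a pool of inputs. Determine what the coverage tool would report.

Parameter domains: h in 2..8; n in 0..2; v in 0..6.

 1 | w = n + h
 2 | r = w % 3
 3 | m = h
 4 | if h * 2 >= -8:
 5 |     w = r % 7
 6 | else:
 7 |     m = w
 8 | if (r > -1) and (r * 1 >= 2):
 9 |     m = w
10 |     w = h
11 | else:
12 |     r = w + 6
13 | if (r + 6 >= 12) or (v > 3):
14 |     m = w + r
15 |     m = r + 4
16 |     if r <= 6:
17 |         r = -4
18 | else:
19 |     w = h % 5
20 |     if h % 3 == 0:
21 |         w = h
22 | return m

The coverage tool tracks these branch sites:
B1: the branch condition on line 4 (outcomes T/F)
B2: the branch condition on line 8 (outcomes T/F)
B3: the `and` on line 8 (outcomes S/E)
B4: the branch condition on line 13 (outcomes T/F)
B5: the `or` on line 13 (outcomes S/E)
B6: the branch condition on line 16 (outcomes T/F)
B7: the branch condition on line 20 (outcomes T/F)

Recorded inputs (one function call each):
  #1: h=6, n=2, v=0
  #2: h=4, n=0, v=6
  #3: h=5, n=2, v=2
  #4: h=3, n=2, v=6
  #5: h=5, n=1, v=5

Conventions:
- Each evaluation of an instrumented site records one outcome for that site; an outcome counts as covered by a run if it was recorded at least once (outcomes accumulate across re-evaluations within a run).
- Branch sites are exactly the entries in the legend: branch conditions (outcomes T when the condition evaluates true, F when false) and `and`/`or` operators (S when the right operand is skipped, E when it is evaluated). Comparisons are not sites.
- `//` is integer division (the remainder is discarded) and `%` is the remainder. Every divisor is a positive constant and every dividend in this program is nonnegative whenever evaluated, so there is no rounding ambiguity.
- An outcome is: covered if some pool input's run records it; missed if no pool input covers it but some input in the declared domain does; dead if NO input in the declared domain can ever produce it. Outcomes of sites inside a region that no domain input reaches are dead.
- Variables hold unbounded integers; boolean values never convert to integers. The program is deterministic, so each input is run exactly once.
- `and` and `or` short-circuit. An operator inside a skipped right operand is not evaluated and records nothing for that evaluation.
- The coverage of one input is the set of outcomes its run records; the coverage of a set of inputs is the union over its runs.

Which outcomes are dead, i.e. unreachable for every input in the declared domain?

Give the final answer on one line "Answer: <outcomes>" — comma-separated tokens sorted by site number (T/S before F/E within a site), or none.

checking every outcome against all 147 domain inputs:
  B1=F: zero occurrences over every domain input -> dead
  B3=S: zero occurrences over every domain input -> dead
  reachable outcomes have witnesses, e.g. B1=T (e.g. h=2, n=0, v=0), B2=T (e.g. h=2, n=0, v=0), B2=F (e.g. h=2, n=1, v=0), B3=E (e.g. h=2, n=0, v=0)

Answer: B1=F, B3=S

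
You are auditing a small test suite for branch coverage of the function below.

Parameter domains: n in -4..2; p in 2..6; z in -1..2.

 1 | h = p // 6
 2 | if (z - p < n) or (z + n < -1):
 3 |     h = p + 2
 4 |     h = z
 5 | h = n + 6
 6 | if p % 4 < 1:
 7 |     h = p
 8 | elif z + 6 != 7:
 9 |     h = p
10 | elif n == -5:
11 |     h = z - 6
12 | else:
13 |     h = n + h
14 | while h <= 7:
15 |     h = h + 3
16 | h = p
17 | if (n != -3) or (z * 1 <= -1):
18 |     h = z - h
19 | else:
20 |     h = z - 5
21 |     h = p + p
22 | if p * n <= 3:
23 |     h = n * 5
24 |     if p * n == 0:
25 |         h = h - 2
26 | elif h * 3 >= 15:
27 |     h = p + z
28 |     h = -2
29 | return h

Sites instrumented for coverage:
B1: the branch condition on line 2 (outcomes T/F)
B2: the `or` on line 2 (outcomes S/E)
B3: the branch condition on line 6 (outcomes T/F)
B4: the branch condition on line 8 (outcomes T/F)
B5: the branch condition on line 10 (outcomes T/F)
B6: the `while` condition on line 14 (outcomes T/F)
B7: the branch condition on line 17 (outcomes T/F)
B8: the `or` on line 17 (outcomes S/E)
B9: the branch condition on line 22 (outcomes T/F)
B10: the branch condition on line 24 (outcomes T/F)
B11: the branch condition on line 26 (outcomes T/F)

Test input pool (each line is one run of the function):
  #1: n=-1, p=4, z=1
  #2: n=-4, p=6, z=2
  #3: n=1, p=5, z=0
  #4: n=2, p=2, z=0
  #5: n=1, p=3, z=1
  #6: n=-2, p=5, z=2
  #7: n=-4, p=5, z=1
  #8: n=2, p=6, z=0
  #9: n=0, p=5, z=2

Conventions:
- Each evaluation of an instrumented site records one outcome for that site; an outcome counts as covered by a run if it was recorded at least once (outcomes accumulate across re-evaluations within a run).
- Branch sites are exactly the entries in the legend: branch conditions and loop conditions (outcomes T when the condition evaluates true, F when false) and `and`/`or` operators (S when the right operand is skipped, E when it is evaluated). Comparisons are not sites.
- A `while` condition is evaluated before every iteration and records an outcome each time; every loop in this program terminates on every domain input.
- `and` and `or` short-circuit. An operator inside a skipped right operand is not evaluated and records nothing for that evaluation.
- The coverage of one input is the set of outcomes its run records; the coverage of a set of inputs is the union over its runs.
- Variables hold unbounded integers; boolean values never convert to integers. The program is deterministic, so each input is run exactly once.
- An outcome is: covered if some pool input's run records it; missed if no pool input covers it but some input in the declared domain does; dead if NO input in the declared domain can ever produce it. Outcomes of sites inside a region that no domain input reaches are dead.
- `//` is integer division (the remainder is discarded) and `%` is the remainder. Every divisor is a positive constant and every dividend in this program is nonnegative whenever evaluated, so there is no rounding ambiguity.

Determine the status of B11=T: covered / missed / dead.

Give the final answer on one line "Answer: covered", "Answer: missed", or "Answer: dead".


no pool input records B11=T
checking all 140 inputs in the declared domain: B11=T is never recorded -> dead
Answer: dead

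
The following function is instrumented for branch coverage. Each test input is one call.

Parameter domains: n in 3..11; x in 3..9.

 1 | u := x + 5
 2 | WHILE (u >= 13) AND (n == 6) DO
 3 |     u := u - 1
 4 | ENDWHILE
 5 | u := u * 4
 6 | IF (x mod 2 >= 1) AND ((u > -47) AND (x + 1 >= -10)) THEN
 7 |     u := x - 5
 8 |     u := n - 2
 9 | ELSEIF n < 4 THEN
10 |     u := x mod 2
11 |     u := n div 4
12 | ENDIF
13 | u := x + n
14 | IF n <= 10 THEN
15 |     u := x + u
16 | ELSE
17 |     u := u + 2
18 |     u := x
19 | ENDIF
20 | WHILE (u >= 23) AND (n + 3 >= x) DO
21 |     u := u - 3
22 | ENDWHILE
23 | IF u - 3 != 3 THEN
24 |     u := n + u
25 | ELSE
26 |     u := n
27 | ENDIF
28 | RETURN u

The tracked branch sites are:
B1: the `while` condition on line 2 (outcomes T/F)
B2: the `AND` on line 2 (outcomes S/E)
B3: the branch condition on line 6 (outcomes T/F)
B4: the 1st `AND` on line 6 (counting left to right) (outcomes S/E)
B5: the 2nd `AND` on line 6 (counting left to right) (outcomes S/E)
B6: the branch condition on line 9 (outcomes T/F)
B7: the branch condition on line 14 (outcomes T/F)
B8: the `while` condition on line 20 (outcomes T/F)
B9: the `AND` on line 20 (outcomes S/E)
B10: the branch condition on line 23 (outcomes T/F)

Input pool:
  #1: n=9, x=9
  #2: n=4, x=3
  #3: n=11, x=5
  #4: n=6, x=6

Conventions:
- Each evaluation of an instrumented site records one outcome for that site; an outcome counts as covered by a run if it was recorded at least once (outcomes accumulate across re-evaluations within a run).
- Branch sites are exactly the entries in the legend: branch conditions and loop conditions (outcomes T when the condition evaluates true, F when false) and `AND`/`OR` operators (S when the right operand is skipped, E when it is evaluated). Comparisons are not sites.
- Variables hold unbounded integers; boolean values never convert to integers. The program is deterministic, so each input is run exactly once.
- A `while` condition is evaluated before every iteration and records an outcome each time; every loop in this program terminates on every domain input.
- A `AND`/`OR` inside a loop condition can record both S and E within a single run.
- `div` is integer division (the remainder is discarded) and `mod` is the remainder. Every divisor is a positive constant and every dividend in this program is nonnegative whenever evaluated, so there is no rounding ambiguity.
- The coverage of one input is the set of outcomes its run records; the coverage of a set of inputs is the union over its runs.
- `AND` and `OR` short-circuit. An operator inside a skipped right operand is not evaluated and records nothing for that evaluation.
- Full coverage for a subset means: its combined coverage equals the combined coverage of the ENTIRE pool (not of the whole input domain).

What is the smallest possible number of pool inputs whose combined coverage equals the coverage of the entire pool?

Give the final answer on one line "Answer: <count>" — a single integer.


run #1 (n=9, x=9) runs B2->E, B1->F, B4->E, B5->E, B3->T, B7->T, B9->E, B8->T, B9->E, B8->T, B9->S, B8->F, B10->T; records B1=F, B2=E, B3=T, B4=E, B5=E, B7=T, B8=T, B8=F, B9=S, B9=E, B10=T
run #2 (n=4, x=3) runs B2->S, B1->F, B4->E, B5->E, B3->T, B7->T, B9->S, B8->F, B10->T; records B1=F, B2=S, B3=T, B4=E, B5=E, B7=T, B8=F, B9=S, B10=T
run #3 (n=11, x=5) runs B2->S, B1->F, B4->E, B5->E, B3->T, B7->F, B9->S, B8->F, B10->T; records B1=F, B2=S, B3=T, B4=E, B5=E, B7=F, B8=F, B9=S, B10=T
run #4 (n=6, x=6) runs B2->S, B1->F, B4->S, B3->F, B6->F, B7->T, B9->S, B8->F, B10->T; records B1=F, B2=S, B3=F, B4=S, B6=F, B7=T, B8=F, B9=S, B10=T
pool-wide coverage (16 outcomes): B1=F, B2=S, B2=E, B3=T, B3=F, B4=S, B4=E, B5=E, B6=F, B7=T, B7=F, B8=T, B8=F, B9=S, B9=E, B10=T
every size-1 subset falls short of the 16 outcomes (best: 11/16)
every size-2 subset falls short of the 16 outcomes (best: 15/16)
at size 3, {1, 3, 4} reaches all 16 outcomes; every lexicographically earlier size-3 subset fails
Answer: 3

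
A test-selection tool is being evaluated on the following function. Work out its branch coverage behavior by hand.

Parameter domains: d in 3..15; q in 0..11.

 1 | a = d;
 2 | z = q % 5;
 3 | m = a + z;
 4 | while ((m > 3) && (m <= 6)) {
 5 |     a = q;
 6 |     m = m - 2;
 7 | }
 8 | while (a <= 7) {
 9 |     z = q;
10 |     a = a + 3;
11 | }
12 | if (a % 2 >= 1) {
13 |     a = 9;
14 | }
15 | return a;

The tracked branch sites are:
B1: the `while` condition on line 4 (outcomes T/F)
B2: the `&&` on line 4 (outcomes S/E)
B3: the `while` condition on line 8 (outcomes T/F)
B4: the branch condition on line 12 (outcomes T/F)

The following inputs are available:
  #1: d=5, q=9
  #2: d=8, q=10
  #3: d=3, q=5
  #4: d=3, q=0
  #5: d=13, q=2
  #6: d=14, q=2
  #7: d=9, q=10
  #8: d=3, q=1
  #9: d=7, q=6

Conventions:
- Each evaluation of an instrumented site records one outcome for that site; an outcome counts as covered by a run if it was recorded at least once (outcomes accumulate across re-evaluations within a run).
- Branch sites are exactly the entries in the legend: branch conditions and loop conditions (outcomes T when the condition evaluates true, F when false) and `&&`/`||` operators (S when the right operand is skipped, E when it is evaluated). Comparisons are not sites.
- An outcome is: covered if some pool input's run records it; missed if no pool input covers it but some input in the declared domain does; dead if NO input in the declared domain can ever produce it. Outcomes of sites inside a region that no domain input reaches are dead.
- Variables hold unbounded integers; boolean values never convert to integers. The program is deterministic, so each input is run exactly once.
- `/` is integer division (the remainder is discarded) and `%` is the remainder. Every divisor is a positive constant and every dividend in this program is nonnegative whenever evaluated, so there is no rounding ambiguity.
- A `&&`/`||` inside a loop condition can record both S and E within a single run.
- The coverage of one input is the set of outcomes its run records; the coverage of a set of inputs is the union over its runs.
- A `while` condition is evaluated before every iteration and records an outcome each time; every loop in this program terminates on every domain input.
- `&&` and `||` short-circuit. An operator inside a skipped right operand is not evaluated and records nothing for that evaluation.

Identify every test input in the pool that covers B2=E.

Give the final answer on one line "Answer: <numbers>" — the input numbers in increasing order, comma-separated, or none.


input #1 (d=5, q=9): covers B2=E
input #2 (d=8, q=10): covers B2=E
input #3 (d=3, q=5): misses B2=E
input #4 (d=3, q=0): misses B2=E
input #5 (d=13, q=2): covers B2=E
input #6 (d=14, q=2): covers B2=E
input #7 (d=9, q=10): covers B2=E
input #8 (d=3, q=1): covers B2=E
input #9 (d=7, q=6): covers B2=E
Answer: 1, 2, 5, 6, 7, 8, 9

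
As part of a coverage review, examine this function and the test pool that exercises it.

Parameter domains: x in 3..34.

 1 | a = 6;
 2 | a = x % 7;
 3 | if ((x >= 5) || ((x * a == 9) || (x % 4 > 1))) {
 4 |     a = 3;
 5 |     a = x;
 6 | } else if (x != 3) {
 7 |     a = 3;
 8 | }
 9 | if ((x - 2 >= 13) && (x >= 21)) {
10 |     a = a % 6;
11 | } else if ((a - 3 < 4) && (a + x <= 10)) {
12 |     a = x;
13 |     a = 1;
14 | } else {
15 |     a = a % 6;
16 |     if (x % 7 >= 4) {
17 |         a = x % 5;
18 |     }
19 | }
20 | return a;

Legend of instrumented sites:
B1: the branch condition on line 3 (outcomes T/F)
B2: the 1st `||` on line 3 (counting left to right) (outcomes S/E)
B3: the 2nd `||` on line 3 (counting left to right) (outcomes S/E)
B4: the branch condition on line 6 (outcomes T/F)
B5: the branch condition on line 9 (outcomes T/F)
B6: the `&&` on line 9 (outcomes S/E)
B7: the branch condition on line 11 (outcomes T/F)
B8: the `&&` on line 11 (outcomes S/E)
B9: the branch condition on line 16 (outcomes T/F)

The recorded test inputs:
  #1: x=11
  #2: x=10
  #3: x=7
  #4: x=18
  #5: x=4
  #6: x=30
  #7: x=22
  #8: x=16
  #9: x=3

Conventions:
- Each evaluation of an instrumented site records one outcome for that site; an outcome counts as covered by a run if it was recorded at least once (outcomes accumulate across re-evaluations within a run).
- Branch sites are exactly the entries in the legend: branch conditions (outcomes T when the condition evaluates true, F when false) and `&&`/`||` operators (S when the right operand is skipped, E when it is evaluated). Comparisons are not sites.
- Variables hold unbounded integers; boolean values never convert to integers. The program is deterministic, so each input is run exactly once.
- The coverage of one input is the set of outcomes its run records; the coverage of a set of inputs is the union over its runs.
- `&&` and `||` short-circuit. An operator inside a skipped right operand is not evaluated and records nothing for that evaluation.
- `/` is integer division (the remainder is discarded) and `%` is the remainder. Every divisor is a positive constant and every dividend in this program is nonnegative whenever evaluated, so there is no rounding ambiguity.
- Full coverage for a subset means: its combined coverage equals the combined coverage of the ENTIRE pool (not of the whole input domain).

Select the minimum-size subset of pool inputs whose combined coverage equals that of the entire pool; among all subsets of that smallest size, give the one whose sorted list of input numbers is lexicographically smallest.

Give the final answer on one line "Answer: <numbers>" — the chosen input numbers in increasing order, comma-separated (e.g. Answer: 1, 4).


input #1 (x=11): covers B1=T, B2=S, B5=F, B6=S, B7=F, B8=S, B9=T
input #2 (x=10): covers B1=T, B2=S, B5=F, B6=S, B7=F, B8=S, B9=F
input #3 (x=7): covers B1=T, B2=S, B5=F, B6=S, B7=F, B8=S, B9=F
input #4 (x=18): covers B1=T, B2=S, B5=F, B6=E, B7=F, B8=S, B9=T
input #5 (x=4): covers B1=F, B2=E, B3=E, B4=T, B5=F, B6=S, B7=T, B8=E
input #6 (x=30): covers B1=T, B2=S, B5=T, B6=E
input #7 (x=22): covers B1=T, B2=S, B5=T, B6=E
input #8 (x=16): covers B1=T, B2=S, B5=F, B6=E, B7=F, B8=S, B9=F
input #9 (x=3): covers B1=T, B2=E, B3=S, B5=F, B6=S, B7=T, B8=E
pool-wide coverage (17 outcomes): B1=T, B1=F, B2=S, B2=E, B3=S, B3=E, B4=T, B5=T, B5=F, B6=S, B6=E, B7=T, B7=F, B8=S, B8=E, B9=T, B9=F
every size-1 subset falls short of the 17 outcomes (best: 8/17)
every size-2 subset falls short of the 17 outcomes (best: 14/17)
every size-3 subset falls short of the 17 outcomes (best: 15/17)
every size-4 subset falls short of the 17 outcomes (best: 16/17)
size 5: inputs {1, 2, 5, 6, 9} cover all 17 outcomes, and no lexicographically smaller subset of this size does
Answer: 1, 2, 5, 6, 9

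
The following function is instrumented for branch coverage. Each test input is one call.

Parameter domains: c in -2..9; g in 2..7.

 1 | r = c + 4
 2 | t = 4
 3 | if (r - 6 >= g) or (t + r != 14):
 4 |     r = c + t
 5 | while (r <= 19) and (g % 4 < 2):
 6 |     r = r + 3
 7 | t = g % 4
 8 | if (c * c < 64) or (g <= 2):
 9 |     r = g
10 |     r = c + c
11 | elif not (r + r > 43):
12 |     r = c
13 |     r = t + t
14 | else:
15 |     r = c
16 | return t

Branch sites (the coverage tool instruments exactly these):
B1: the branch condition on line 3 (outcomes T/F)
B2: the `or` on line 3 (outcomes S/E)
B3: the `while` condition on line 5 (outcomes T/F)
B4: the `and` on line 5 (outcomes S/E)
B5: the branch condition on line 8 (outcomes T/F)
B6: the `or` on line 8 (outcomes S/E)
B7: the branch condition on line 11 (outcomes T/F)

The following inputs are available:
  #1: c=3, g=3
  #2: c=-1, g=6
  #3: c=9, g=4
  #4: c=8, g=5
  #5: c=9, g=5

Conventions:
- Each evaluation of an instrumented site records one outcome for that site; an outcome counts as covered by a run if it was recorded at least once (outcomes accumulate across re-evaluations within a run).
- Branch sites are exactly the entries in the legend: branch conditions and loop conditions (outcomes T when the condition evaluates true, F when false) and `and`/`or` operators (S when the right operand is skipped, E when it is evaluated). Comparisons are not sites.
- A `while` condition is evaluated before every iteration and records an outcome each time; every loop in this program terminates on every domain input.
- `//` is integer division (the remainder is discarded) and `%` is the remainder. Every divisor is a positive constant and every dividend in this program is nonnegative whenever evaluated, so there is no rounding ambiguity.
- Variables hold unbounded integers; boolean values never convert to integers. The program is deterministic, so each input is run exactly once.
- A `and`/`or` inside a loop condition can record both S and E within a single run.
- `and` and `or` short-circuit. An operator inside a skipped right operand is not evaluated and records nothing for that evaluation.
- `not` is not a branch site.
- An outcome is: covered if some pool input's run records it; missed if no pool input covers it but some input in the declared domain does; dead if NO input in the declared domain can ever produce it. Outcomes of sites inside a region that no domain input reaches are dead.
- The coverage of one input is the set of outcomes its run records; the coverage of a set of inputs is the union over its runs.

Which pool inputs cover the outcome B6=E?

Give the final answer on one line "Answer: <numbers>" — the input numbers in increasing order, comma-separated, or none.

input #1 (c=3, g=3): does not record B6=E
input #2 (c=-1, g=6): does not record B6=E
input #3 (c=9, g=4): records B6=E
input #4 (c=8, g=5): records B6=E
input #5 (c=9, g=5): records B6=E

Answer: 3, 4, 5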